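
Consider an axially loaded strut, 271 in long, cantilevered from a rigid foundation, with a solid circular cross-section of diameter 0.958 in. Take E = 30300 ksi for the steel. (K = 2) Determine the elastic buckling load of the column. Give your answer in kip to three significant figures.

P_cr ≈ 0.0421 kip

I = πd⁴/64 = π×0.958⁴/64 = 4.135×10^-2 in⁴
Effective length L_e = K·L = 2 × 271 = 542.0 in
P_cr = π²EI / L_e² = π² × 30300×10³ × 4.135×10^-2 / 542.0² = 42.09 lb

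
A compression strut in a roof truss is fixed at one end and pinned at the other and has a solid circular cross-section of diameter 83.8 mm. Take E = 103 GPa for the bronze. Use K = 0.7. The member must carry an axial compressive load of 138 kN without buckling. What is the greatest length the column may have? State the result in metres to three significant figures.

I = πd⁴/64 = π×83.8⁴/64 = 2.421×10^6 mm⁴
I = 2.421×10^-6 m⁴
At the buckling limit P_cr = P = 1.380×10^5 N
From P_cr = π²EI/(K·L)²:  L = (1/K)·√(π²EI/P_cr) = (1/0.7)·√(π²×1.03×10^11×2.421×10^-6/1.380×10^5)
L = 6.03 m

L_max ≈ 6.03 m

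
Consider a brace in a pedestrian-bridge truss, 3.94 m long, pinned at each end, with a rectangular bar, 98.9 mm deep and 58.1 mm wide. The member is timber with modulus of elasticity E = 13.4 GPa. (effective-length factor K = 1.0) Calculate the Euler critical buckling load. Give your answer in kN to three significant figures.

P_cr ≈ 13.8 kN

Buckling occurs about the weak axis: I_min = h·b³/12 with b = 58.1 mm (the shorter side).
I_min = 98.9×58.1³/12 = 1.616×10^6 mm⁴
I = 1.616×10^6 mm⁴ = 1.616×10^-6 m⁴
Effective length L_e = K·L = 1 × 3.94 = 3.940 m
P_cr = π²EI / L_e² = π² × 13.4×10⁹ × 1.616×10^-6 / 3.940² = 1.377×10^4 N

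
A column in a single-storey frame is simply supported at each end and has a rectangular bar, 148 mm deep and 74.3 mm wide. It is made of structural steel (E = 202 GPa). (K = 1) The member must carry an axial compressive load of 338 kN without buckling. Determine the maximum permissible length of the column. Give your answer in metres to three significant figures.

Buckling occurs about the weak axis: I_min = h·b³/12 with b = 74.3 mm (the shorter side).
I_min = 148×74.3³/12 = 5.059×10^6 mm⁴
I = 5.059×10^-6 m⁴
At the buckling limit P_cr = P = 3.380×10^5 N
From P_cr = π²EI/(K·L)²:  L = (1/K)·√(π²EI/P_cr) = (1/1)·√(π²×2.02×10^11×5.059×10^-6/3.380×10^5)
L = 5.46 m

L_max ≈ 5.46 m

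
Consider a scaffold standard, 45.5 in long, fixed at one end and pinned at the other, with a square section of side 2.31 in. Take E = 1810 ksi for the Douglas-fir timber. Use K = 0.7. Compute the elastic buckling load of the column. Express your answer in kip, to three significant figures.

P_cr ≈ 41.8 kip

I = a⁴/12 = 2.31⁴/12 = 2.373 in⁴
Effective length L_e = K·L = 0.7 × 45.5 = 31.85 in
P_cr = π²EI / L_e² = π² × 1810×10³ × 2.373 / 31.85² = 4.179×10^4 lb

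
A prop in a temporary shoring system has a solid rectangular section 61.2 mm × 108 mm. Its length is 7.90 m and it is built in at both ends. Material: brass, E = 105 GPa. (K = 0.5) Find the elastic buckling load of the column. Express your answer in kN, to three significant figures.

P_cr ≈ 137 kN

Buckling occurs about the weak axis: I_min = h·b³/12 with b = 61.2 mm (the shorter side).
I_min = 108×61.2³/12 = 2.063×10^6 mm⁴
I = 2.063×10^6 mm⁴ = 2.063×10^-6 m⁴
Effective length L_e = K·L = 0.5 × 7.90 = 3.950 m
P_cr = π²EI / L_e² = π² × 105×10⁹ × 2.063×10^-6 / 3.950² = 1.370×10^5 N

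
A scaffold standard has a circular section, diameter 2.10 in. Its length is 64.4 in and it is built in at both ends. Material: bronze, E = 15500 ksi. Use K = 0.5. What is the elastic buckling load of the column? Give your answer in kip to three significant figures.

P_cr ≈ 141 kip

I = πd⁴/64 = π×2.10⁴/64 = 0.9547 in⁴
Effective length L_e = K·L = 0.5 × 64.4 = 32.20 in
P_cr = π²EI / L_e² = π² × 15500×10³ × 0.9547 / 32.20² = 1.409×10^5 lb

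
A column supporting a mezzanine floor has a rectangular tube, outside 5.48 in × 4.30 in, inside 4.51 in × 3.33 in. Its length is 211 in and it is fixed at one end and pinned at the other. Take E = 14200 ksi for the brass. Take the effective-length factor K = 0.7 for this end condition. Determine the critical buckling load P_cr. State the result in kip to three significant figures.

P_cr ≈ 144 kip

Weak-axis I_min = (h_o·b_o³ − h_i·b_i³)/12 with b_o = 4.30, b_i = 3.330 in (shorter outer/inner sides).
I_min = (5.48×4.30³ − 4.510×3.330³)/12 = 22.43 in⁴
Effective length L_e = K·L = 0.7 × 211 = 147.7 in
P_cr = π²EI / L_e² = π² × 14200×10³ × 22.43 / 147.7² = 1.441×10^5 lb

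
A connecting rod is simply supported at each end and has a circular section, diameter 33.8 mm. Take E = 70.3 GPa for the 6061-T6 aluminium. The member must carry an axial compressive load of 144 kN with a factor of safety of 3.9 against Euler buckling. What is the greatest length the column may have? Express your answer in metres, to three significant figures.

I = πd⁴/64 = π×33.8⁴/64 = 6.407×10^4 mm⁴
I = 6.407×10^-8 m⁴
Required critical load P_cr = n·P = 3.9 × 144 = 561.6 kN = 5.616×10^5 N
From P_cr = π²EI/(K·L)²:  L = (1/K)·√(π²EI/P_cr) = (1/1)·√(π²×7.03×10^10×6.407×10^-8/5.616×10^5)
L = 0.281 m

L_max ≈ 0.281 m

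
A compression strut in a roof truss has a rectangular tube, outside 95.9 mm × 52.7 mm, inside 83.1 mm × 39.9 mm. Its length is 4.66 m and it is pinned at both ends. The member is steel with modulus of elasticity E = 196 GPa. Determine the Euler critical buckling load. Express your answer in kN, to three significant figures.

Weak-axis I_min = (h_o·b_o³ − h_i·b_i³)/12 with b_o = 52.7, b_i = 39.90 mm (shorter outer/inner sides).
I_min = (95.9×52.7³ − 83.10×39.90³)/12 = 7.298×10^5 mm⁴
I = 7.298×10^5 mm⁴ = 7.298×10^-7 m⁴
Effective length L_e = K·L = 1 × 4.66 = 4.660 m
P_cr = π²EI / L_e² = π² × 196×10⁹ × 7.298×10^-7 / 4.660² = 6.501×10^4 N

P_cr ≈ 65.0 kN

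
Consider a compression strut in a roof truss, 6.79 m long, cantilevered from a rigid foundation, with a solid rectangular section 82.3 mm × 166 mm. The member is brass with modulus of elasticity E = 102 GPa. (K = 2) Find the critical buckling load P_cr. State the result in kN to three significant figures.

Buckling occurs about the weak axis: I_min = h·b³/12 with b = 82.3 mm (the shorter side).
I_min = 166×82.3³/12 = 7.711×10^6 mm⁴
I = 7.711×10^6 mm⁴ = 7.711×10^-6 m⁴
Effective length L_e = K·L = 2 × 6.79 = 13.58 m
P_cr = π²EI / L_e² = π² × 102×10⁹ × 7.711×10^-6 / 13.58² = 4.209×10^4 N

P_cr ≈ 42.1 kN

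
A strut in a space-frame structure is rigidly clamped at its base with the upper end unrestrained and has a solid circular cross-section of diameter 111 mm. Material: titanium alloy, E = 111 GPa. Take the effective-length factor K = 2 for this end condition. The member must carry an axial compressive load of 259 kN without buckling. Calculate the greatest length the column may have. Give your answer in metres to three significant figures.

I = πd⁴/64 = π×111⁴/64 = 7.452×10^6 mm⁴
I = 7.452×10^-6 m⁴
At the buckling limit P_cr = P = 2.590×10^5 N
From P_cr = π²EI/(K·L)²:  L = (1/K)·√(π²EI/P_cr) = (1/2)·√(π²×1.11×10^11×7.452×10^-6/2.590×10^5)
L = 2.81 m

L_max ≈ 2.81 m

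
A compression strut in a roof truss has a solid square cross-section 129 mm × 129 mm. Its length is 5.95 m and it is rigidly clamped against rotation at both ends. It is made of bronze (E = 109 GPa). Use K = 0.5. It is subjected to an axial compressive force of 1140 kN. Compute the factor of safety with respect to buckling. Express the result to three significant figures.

n ≈ 2.46

I = a⁴/12 = 129⁴/12 = 2.308×10^7 mm⁴
I = 2.308×10^7 mm⁴ = 2.308×10^-5 m⁴
Effective length L_e = K·L = 0.5 × 5.95 = 2.975 m
P_cr = π²EI / L_e² = π² × 109×10⁹ × 2.308×10^-5 / 2.975² = 2.805×10^6 N
Factor of safety n = P_cr / P = 2805.0 / 1140 = 2.46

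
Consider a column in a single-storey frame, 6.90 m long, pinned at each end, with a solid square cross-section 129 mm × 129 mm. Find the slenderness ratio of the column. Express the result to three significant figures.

λ ≈ 185

I = a⁴/12 = 129⁴/12 = 2.308×10^7 mm⁴
A = 1.664×10^4 mm²;  r_min = √(I/A) = √(2.308×10^7/1.664×10^4) = 37.24 mm
L_e = K·L = 1 × 6.90 m = 6.900 m = 6900.0 mm
λ = L_e / r_min = 6900.0 / 37.24 = 185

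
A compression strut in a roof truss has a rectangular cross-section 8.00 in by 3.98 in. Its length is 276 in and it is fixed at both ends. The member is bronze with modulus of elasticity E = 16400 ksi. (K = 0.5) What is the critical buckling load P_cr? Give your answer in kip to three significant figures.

Buckling occurs about the weak axis: I_min = h·b³/12 with b = 3.98 in (the shorter side).
I_min = 8.00×3.98³/12 = 42.03 in⁴
Effective length L_e = K·L = 0.5 × 276 = 138.0 in
P_cr = π²EI / L_e² = π² × 16400×10³ × 42.03 / 138.0² = 3.572×10^5 lb

P_cr ≈ 357 kip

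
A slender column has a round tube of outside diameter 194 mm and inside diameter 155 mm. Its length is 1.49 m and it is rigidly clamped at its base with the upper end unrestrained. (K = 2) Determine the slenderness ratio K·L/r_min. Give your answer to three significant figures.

d_o = 194 mm, d_i = 155 mm
I = π(d_o⁴ − d_i⁴)/64 = π(194⁴ − 155.0⁴)/64 = 4.120×10^7 mm⁴
A = 1.069×10^4 mm²;  r_min = √(I/A) = √(4.120×10^7/1.069×10^4) = 62.08 mm
L_e = K·L = 2 × 1.49 m = 2.980 m = 2980.0 mm
λ = L_e / r_min = 2980.0 / 62.08 = 48.0

λ ≈ 48.0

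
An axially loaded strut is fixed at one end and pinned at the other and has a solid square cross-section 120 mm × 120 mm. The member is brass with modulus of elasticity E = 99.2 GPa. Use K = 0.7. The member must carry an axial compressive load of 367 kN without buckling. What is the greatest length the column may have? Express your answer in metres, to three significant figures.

L_max ≈ 9.70 m

I = a⁴/12 = 120⁴/12 = 1.728×10^7 mm⁴
I = 1.728×10^-5 m⁴
At the buckling limit P_cr = P = 3.670×10^5 N
From P_cr = π²EI/(K·L)²:  L = (1/K)·√(π²EI/P_cr) = (1/0.7)·√(π²×9.92×10^10×1.728×10^-5/3.670×10^5)
L = 9.70 m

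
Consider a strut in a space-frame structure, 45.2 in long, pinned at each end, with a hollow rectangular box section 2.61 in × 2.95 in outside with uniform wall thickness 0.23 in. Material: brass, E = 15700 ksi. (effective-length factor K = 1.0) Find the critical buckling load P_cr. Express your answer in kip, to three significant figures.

P_cr ≈ 175 kip

Inner dimensions: h_i = 2.95 − 2×0.23 = 2.490 in, b_i = 2.61 − 2×0.23 = 2.150 in
Weak-axis I_min = (h_o·b_o³ − h_i·b_i³)/12 with b_o = 2.61, b_i = 2.150 in (shorter outer/inner sides).
I_min = (2.95×2.61³ − 2.490×2.150³)/12 = 2.309 in⁴
Effective length L_e = K·L = 1 × 45.2 = 45.20 in
P_cr = π²EI / L_e² = π² × 15700×10³ × 2.309 / 45.20² = 1.751×10^5 lb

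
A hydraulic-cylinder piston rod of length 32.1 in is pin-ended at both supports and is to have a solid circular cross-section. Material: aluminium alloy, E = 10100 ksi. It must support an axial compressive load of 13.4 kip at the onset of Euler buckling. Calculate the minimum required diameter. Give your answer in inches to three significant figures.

L_e = K·L = 1 × 32.1 = 32.10 in
Required I = P_cr·L_e²/(π²E) = 1.340×10^4 × 32.10² / (π² × 1.01×10^7) = 0.1385 in⁴
Solid circle: I = πd⁴/64  ⇒  d = (64I/π)^(1/4) = (64×0.1385/π)^(1/4) = 1.30 in

d ≈ 1.30 in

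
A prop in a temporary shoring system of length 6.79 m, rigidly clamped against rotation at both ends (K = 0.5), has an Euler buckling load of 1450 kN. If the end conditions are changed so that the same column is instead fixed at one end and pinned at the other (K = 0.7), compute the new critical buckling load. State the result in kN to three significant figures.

P_cr ∝ 1/K², so P_cr,new = P_cr,old × (K_old/K_new)² = 1450 × (0.5/0.7)²
= 1450 × 0.5102 = 740 kN

P_cr ≈ 740 kN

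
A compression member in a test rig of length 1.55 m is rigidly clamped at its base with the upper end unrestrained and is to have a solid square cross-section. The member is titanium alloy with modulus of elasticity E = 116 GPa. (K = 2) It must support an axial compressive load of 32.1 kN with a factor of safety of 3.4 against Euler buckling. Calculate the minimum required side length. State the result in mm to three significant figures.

a ≈ 57.6 mm

Required P_cr = n·P = 3.4 × 32.1 = 109.1 kN
L_e = K·L = 2 × 1.55 = 3.100 m
Required I = P_cr·L_e²/(π²E) = 1.091×10^5 × 3.100² / (π² × 1.16×10^11) = 9.161×10^-7 m⁴
I_req = 9.161×10^5 mm⁴
Solid square: I = a⁴/12  ⇒  a = (12I)^(1/4) = (12×9.161×10^5)^(1/4) = 57.6 mm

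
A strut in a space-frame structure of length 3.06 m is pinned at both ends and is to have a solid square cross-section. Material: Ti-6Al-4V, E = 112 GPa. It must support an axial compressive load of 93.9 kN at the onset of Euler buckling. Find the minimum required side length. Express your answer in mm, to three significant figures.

a ≈ 55.6 mm

L_e = K·L = 1 × 3.06 = 3.060 m
Required I = P_cr·L_e²/(π²E) = 9.390×10^4 × 3.060² / (π² × 1.12×10^11) = 7.954×10^-7 m⁴
I_req = 7.954×10^5 mm⁴
Solid square: I = a⁴/12  ⇒  a = (12I)^(1/4) = (12×7.954×10^5)^(1/4) = 55.6 mm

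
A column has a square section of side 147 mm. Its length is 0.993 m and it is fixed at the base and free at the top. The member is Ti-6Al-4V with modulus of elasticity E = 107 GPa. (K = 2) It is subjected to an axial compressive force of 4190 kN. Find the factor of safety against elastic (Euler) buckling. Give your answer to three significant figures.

n ≈ 2.49

I = a⁴/12 = 147⁴/12 = 3.891×10^7 mm⁴
I = 3.891×10^7 mm⁴ = 3.891×10^-5 m⁴
Effective length L_e = K·L = 2 × 0.993 = 1.986 m
P_cr = π²EI / L_e² = π² × 107×10⁹ × 3.891×10^-5 / 1.986² = 1.042×10^7 N
Factor of safety n = P_cr / P = 10419 / 4190 = 2.49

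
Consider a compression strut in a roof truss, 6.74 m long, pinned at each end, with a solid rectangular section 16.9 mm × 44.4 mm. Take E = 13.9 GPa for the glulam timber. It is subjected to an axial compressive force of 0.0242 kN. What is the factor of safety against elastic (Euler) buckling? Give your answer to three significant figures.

Buckling occurs about the weak axis: I_min = h·b³/12 with b = 16.9 mm (the shorter side).
I_min = 44.4×16.9³/12 = 1.786×10^4 mm⁴
I = 1.786×10^4 mm⁴ = 1.786×10^-8 m⁴
Effective length L_e = K·L = 1 × 6.74 = 6.740 m
P_cr = π²EI / L_e² = π² × 13.9×10⁹ × 1.786×10^-8 / 6.740² = 53.93 N
Factor of safety n = P_cr / P = 0.053933 / 0.0242 = 2.23

n ≈ 2.23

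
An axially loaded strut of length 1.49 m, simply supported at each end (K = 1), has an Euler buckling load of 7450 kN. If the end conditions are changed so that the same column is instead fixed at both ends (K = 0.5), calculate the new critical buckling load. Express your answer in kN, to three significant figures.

P_cr ≈ 29800 kN

P_cr ∝ 1/K², so P_cr,new = P_cr,old × (K_old/K_new)² = 7450 × (1/0.5)²
= 7450 × 4.000 = 29800 kN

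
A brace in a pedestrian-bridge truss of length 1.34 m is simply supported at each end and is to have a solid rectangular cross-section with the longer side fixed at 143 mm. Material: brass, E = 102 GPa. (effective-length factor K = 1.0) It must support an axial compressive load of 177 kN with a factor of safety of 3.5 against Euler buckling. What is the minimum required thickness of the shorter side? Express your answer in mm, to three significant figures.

b ≈ 45.3 mm

Required P_cr = n·P = 3.5 × 177 = 619.5 kN
L_e = K·L = 1 × 1.34 = 1.340 m
Required I = P_cr·L_e²/(π²E) = 6.195×10^5 × 1.340² / (π² × 1.02×10^11) = 1.105×10^-6 m⁴
I_req = 1.105×10^6 mm⁴
Rectangle, weak axis: I_min = h·b³/12 with h = 143 mm fixed  ⇒  b = (12I/h)^(1/3) = 45.3 mm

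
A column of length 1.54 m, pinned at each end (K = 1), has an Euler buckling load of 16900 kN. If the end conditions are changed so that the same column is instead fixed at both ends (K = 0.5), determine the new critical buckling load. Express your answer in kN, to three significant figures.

P_cr ∝ 1/K², so P_cr,new = P_cr,old × (K_old/K_new)² = 16900 × (1/0.5)²
= 16900 × 4.000 = 67600 kN

P_cr ≈ 67600 kN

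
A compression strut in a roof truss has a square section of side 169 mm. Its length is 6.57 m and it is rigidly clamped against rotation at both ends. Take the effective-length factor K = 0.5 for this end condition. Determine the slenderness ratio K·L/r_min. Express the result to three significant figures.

λ ≈ 67.3

For a square r = a/√12 = 169/√12 = 48.79 mm
L_e = K·L = 0.5 × 6.57 m = 3.285 m = 3285.0 mm
λ = L_e / r_min = 3285.0 / 48.79 = 67.3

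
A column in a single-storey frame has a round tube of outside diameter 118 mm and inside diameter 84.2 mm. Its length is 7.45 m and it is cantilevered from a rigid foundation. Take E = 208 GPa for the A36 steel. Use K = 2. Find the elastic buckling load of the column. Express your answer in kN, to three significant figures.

d_o = 118 mm, d_i = 84.2 mm
I = π(d_o⁴ − d_i⁴)/64 = π(118⁴ − 84.20⁴)/64 = 7.050×10^6 mm⁴
I = 7.050×10^6 mm⁴ = 7.050×10^-6 m⁴
Effective length L_e = K·L = 2 × 7.45 = 14.90 m
P_cr = π²EI / L_e² = π² × 208×10⁹ × 7.050×10^-6 / 14.90² = 6.519×10^4 N

P_cr ≈ 65.2 kN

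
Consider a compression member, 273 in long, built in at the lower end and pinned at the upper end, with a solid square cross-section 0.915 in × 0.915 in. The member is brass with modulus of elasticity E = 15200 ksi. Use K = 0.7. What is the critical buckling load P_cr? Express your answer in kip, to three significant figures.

P_cr ≈ 0.240 kip

I = a⁴/12 = 0.915⁴/12 = 5.841×10^-2 in⁴
Effective length L_e = K·L = 0.7 × 273 = 191.1 in
P_cr = π²EI / L_e² = π² × 15200×10³ × 5.841×10^-2 / 191.1² = 240.0 lb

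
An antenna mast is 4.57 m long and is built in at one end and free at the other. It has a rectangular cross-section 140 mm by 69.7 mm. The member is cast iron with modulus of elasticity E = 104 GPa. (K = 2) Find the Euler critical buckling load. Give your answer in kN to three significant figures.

P_cr ≈ 48.5 kN

Buckling occurs about the weak axis: I_min = h·b³/12 with b = 69.7 mm (the shorter side).
I_min = 140×69.7³/12 = 3.950×10^6 mm⁴
I = 3.950×10^6 mm⁴ = 3.950×10^-6 m⁴
Effective length L_e = K·L = 2 × 4.57 = 9.140 m
P_cr = π²EI / L_e² = π² × 104×10⁹ × 3.950×10^-6 / 9.140² = 4.854×10^4 N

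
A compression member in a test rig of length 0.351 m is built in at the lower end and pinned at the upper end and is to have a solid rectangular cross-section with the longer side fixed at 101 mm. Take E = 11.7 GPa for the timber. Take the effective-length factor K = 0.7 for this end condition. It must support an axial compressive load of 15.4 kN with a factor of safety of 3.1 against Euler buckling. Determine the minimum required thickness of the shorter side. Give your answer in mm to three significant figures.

b ≈ 14.4 mm

Required P_cr = n·P = 3.1 × 15.4 = 47.74 kN
L_e = K·L = 0.7 × 0.351 = 0.2457 m
Required I = P_cr·L_e²/(π²E) = 4.774×10^4 × 0.2457² / (π² × 1.17×10^10) = 2.496×10^-8 m⁴
I_req = 2.496×10^4 mm⁴
Rectangle, weak axis: I_min = h·b³/12 with h = 101 mm fixed  ⇒  b = (12I/h)^(1/3) = 14.4 mm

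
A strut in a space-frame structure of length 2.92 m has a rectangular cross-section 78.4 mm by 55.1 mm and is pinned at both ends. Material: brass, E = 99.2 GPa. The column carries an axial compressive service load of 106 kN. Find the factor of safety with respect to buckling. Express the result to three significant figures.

Buckling occurs about the weak axis: I_min = h·b³/12 with b = 55.1 mm (the shorter side).
I_min = 78.4×55.1³/12 = 1.093×10^6 mm⁴
I = 1.093×10^6 mm⁴ = 1.093×10^-6 m⁴
Effective length L_e = K·L = 1 × 2.92 = 2.920 m
P_cr = π²EI / L_e² = π² × 99.2×10⁹ × 1.093×10^-6 / 2.920² = 1.255×10^5 N
Factor of safety n = P_cr / P = 125.50 / 106 = 1.18

n ≈ 1.18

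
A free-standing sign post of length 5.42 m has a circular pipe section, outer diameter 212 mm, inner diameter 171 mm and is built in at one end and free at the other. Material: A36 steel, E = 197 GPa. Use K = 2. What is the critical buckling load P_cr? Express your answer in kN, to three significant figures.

d_o = 212 mm, d_i = 171 mm
I = π(d_o⁴ − d_i⁴)/64 = π(212⁴ − 171.0⁴)/64 = 5.718×10^7 mm⁴
I = 5.718×10^7 mm⁴ = 5.718×10^-5 m⁴
Effective length L_e = K·L = 2 × 5.42 = 10.84 m
P_cr = π²EI / L_e² = π² × 197×10⁹ × 5.718×10^-5 / 10.84² = 9.462×10^5 N

P_cr ≈ 946 kN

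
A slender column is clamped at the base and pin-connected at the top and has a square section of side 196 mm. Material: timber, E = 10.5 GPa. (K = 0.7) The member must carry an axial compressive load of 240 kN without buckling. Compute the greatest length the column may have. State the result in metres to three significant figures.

L_max ≈ 10.4 m

I = a⁴/12 = 196⁴/12 = 1.230×10^8 mm⁴
I = 1.230×10^-4 m⁴
At the buckling limit P_cr = P = 2.400×10^5 N
From P_cr = π²EI/(K·L)²:  L = (1/K)·√(π²EI/P_cr) = (1/0.7)·√(π²×1.05×10^10×1.230×10^-4/2.400×10^5)
L = 10.4 m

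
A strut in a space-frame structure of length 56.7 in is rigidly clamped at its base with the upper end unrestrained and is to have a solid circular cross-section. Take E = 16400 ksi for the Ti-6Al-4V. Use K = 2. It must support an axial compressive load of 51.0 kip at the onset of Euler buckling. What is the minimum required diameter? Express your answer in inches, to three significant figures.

d ≈ 3.01 in

L_e = K·L = 2 × 56.7 = 113.4 in
Required I = P_cr·L_e²/(π²E) = 5.100×10^4 × 113.4² / (π² × 1.64×10^7) = 4.052 in⁴
Solid circle: I = πd⁴/64  ⇒  d = (64I/π)^(1/4) = (64×4.052/π)^(1/4) = 3.01 in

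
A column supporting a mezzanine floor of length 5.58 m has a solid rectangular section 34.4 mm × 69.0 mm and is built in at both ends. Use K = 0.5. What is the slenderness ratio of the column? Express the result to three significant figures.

λ ≈ 281

Buckling occurs about the weak axis: I_min = h·b³/12 with b = 34.4 mm (the shorter side).
I_min = 69.0×34.4³/12 = 2.341×10^5 mm⁴
A = 2.374×10^3 mm²;  r_min = √(I/A) = √(2.341×10^5/2.374×10^3) = 9.930 mm
L_e = K·L = 0.5 × 5.58 m = 2.790 m = 2790.0 mm
λ = L_e / r_min = 2790.0 / 9.930 = 281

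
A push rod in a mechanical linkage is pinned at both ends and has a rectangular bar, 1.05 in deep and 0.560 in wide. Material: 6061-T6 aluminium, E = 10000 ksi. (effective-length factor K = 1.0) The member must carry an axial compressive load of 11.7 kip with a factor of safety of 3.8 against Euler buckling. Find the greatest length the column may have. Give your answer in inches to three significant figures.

L_max ≈ 5.84 in

Buckling occurs about the weak axis: I_min = h·b³/12 with b = 0.560 in (the shorter side).
I_min = 1.05×0.560³/12 = 1.537×10^-2 in⁴
Required critical load P_cr = n·P = 3.8 × 11.7 = 44.46 kip = 4.446×10^4 lb
From P_cr = π²EI/(K·L)²:  L = (1/K)·√(π²EI/P_cr) = (1/1)·√(π²×1.00×10^7×1.537×10^-2/4.446×10^4)
L = 5.84 in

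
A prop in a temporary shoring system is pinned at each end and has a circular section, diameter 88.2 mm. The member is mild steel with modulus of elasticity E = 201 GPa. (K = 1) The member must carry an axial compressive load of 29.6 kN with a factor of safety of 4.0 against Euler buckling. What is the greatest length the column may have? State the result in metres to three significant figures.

L_max ≈ 7.05 m

I = πd⁴/64 = π×88.2⁴/64 = 2.971×10^6 mm⁴
I = 2.971×10^-6 m⁴
Required critical load P_cr = n·P = 4.0 × 29.6 = 118.4 kN = 1.184×10^5 N
From P_cr = π²EI/(K·L)²:  L = (1/K)·√(π²EI/P_cr) = (1/1)·√(π²×2.01×10^11×2.971×10^-6/1.184×10^5)
L = 7.05 m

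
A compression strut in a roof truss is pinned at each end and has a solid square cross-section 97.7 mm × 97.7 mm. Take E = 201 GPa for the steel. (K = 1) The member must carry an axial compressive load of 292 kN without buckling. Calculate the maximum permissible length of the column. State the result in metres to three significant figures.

L_max ≈ 7.18 m

I = a⁴/12 = 97.7⁴/12 = 7.593×10^6 mm⁴
I = 7.593×10^-6 m⁴
At the buckling limit P_cr = P = 2.920×10^5 N
From P_cr = π²EI/(K·L)²:  L = (1/K)·√(π²EI/P_cr) = (1/1)·√(π²×2.01×10^11×7.593×10^-6/2.920×10^5)
L = 7.18 m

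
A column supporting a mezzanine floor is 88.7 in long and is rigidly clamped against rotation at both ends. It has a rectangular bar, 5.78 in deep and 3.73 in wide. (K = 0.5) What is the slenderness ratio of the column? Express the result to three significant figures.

λ ≈ 41.2

Buckling occurs about the weak axis: I_min = h·b³/12 with b = 3.73 in (the shorter side).
I_min = 5.78×3.73³/12 = 25.00 in⁴
A = 21.56 in²;  r_min = √(I/A) = √(25.00/21.56) = 1.077 in
L_e = K·L = 0.5 × 88.7 = 44.35 in
λ = L_e / r_min = 44.350 / 1.077 = 41.2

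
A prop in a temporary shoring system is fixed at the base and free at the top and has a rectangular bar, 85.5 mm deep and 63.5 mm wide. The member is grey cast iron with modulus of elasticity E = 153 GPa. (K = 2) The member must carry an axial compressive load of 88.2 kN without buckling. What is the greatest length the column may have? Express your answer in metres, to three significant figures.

L_max ≈ 2.79 m

Buckling occurs about the weak axis: I_min = h·b³/12 with b = 63.5 mm (the shorter side).
I_min = 85.5×63.5³/12 = 1.824×10^6 mm⁴
I = 1.824×10^-6 m⁴
At the buckling limit P_cr = P = 8.820×10^4 N
From P_cr = π²EI/(K·L)²:  L = (1/K)·√(π²EI/P_cr) = (1/2)·√(π²×1.53×10^11×1.824×10^-6/8.820×10^4)
L = 2.79 m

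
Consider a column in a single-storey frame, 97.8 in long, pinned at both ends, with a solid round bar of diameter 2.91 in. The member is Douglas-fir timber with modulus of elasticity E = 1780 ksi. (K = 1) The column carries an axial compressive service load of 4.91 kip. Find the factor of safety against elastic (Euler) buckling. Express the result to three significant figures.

n ≈ 1.32

I = πd⁴/64 = π×2.91⁴/64 = 3.520 in⁴
Effective length L_e = K·L = 1 × 97.8 = 97.80 in
P_cr = π²EI / L_e² = π² × 1780×10³ × 3.520 / 97.80² = 6.465×10^3 lb
Factor of safety n = P_cr / P = 6.4652 / 4.91 = 1.32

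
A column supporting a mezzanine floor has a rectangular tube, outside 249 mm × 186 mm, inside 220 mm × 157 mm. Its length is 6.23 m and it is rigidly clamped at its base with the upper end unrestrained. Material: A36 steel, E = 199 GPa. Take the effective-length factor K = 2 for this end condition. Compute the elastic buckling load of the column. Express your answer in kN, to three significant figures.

P_cr ≈ 792 kN

Weak-axis I_min = (h_o·b_o³ − h_i·b_i³)/12 with b_o = 186, b_i = 157.0 mm (shorter outer/inner sides).
I_min = (249×186³ − 220.0×157.0³)/12 = 6.258×10^7 mm⁴
I = 6.258×10^7 mm⁴ = 6.258×10^-5 m⁴
Effective length L_e = K·L = 2 × 6.23 = 12.46 m
P_cr = π²EI / L_e² = π² × 199×10⁹ × 6.258×10^-5 / 12.46² = 7.916×10^5 N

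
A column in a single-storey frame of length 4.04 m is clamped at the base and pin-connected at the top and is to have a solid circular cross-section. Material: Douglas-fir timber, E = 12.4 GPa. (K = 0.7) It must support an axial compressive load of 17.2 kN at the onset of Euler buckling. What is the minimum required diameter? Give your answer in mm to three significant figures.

d ≈ 69.2 mm

L_e = K·L = 0.7 × 4.04 = 2.828 m
Required I = P_cr·L_e²/(π²E) = 1.720×10^4 × 2.828² / (π² × 1.24×10^10) = 1.124×10^-6 m⁴
I_req = 1.124×10^6 mm⁴
Solid circle: I = πd⁴/64  ⇒  d = (64I/π)^(1/4) = (64×1.124×10^6/π)^(1/4) = 69.2 mm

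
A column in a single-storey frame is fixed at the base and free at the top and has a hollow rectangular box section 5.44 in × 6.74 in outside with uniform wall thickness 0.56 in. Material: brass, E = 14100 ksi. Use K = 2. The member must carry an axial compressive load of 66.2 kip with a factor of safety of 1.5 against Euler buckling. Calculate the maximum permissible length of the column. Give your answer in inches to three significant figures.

L_max ≈ 136 in

Inner dimensions: h_i = 6.74 − 2×0.56 = 5.620 in, b_i = 5.44 − 2×0.56 = 4.320 in
Weak-axis I_min = (h_o·b_o³ − h_i·b_i³)/12 with b_o = 5.44, b_i = 4.320 in (shorter outer/inner sides).
I_min = (6.74×5.44³ − 5.620×4.320³)/12 = 52.66 in⁴
Required critical load P_cr = n·P = 1.5 × 66.2 = 99.30 kip = 9.930×10^4 lb
From P_cr = π²EI/(K·L)²:  L = (1/K)·√(π²EI/P_cr) = (1/2)·√(π²×1.41×10^7×52.66/9.930×10^4)
L = 136 in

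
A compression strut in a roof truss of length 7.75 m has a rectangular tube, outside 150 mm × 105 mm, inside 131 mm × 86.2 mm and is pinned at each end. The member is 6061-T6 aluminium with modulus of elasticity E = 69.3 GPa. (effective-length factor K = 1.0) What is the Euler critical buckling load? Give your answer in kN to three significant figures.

P_cr ≈ 85.2 kN

Weak-axis I_min = (h_o·b_o³ − h_i·b_i³)/12 with b_o = 105, b_i = 86.20 mm (shorter outer/inner sides).
I_min = (150×105³ − 131.0×86.20³)/12 = 7.478×10^6 mm⁴
I = 7.478×10^6 mm⁴ = 7.478×10^-6 m⁴
Effective length L_e = K·L = 1 × 7.75 = 7.750 m
P_cr = π²EI / L_e² = π² × 69.3×10⁹ × 7.478×10^-6 / 7.750² = 8.516×10^4 N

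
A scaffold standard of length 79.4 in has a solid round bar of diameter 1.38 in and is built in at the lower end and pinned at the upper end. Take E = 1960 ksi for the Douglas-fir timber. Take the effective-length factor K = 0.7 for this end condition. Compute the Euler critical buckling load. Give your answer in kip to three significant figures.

I = πd⁴/64 = π×1.38⁴/64 = 0.1780 in⁴
Effective length L_e = K·L = 0.7 × 79.4 = 55.58 in
P_cr = π²EI / L_e² = π² × 1960×10³ × 0.1780 / 55.58² = 1.115×10^3 lb

P_cr ≈ 1.11 kip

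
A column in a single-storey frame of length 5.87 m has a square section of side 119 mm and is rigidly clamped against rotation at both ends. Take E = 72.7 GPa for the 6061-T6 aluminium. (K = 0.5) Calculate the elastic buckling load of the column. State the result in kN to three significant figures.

I = a⁴/12 = 119⁴/12 = 1.671×10^7 mm⁴
I = 1.671×10^7 mm⁴ = 1.671×10^-5 m⁴
Effective length L_e = K·L = 0.5 × 5.87 = 2.935 m
P_cr = π²EI / L_e² = π² × 72.7×10⁹ × 1.671×10^-5 / 2.935² = 1.392×10^6 N

P_cr ≈ 1390 kN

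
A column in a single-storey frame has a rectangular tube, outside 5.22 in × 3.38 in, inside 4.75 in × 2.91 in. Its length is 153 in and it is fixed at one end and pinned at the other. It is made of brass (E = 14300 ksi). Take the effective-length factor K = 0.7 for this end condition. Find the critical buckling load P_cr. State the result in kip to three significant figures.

Weak-axis I_min = (h_o·b_o³ − h_i·b_i³)/12 with b_o = 3.38, b_i = 2.910 in (shorter outer/inner sides).
I_min = (5.22×3.38³ − 4.750×2.910³)/12 = 7.043 in⁴
Effective length L_e = K·L = 0.7 × 153 = 107.1 in
P_cr = π²EI / L_e² = π² × 14300×10³ × 7.043 / 107.1² = 8.666×10^4 lb

P_cr ≈ 86.7 kip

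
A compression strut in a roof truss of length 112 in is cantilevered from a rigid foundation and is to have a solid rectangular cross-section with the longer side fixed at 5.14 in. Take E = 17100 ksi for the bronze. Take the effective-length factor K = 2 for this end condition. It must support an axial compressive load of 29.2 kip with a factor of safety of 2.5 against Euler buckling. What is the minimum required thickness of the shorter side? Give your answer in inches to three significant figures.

Required P_cr = n·P = 2.5 × 29.2 = 73.00 kip
L_e = K·L = 2 × 112 = 224.0 in
Required I = P_cr·L_e²/(π²E) = 7.300×10^4 × 224.0² / (π² × 1.71×10^7) = 21.70 in⁴
Rectangle, weak axis: I_min = h·b³/12 with h = 5.14 in fixed  ⇒  b = (12I/h)^(1/3) = 3.70 in

b ≈ 3.70 in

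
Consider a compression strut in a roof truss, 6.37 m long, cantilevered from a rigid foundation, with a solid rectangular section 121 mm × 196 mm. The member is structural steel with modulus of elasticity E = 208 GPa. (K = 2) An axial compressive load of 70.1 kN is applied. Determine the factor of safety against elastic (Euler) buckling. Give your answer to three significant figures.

n ≈ 5.22

Buckling occurs about the weak axis: I_min = h·b³/12 with b = 121 mm (the shorter side).
I_min = 196×121³/12 = 2.894×10^7 mm⁴
I = 2.894×10^7 mm⁴ = 2.894×10^-5 m⁴
Effective length L_e = K·L = 2 × 6.37 = 12.74 m
P_cr = π²EI / L_e² = π² × 208×10⁹ × 2.894×10^-5 / 12.74² = 3.660×10^5 N
Factor of safety n = P_cr / P = 365.98 / 70.1 = 5.22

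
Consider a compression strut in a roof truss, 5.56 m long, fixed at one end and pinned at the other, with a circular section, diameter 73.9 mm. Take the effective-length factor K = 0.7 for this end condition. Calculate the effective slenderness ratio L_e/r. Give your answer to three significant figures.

λ ≈ 211

For a solid circle r = d/4 = 73.9/4 = 18.48 mm
L_e = K·L = 0.7 × 5.56 m = 3.892 m = 3892.0 mm
λ = L_e / r_min = 3892.0 / 18.48 = 211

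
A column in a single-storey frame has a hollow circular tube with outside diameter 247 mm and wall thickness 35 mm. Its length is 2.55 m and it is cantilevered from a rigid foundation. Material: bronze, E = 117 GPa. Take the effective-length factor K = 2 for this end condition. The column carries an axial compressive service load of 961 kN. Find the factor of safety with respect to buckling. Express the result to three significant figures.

Inner diameter d_i = 247 − 2×35 = 177.0 mm
I = π(d_o⁴ − d_i⁴)/64 = π(247⁴ − 177.0⁴)/64 = 1.345×10^8 mm⁴
I = 1.345×10^8 mm⁴ = 1.345×10^-4 m⁴
Effective length L_e = K·L = 2 × 2.55 = 5.100 m
P_cr = π²EI / L_e² = π² × 117×10⁹ × 1.345×10^-4 / 5.100² = 5.973×10^6 N
Factor of safety n = P_cr / P = 5972.5 / 961 = 6.21

n ≈ 6.21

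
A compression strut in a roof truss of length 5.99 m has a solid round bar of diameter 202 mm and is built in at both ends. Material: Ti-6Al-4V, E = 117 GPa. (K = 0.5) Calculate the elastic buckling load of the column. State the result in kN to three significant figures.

P_cr ≈ 10500 kN

I = πd⁴/64 = π×202⁴/64 = 8.173×10^7 mm⁴
I = 8.173×10^7 mm⁴ = 8.173×10^-5 m⁴
Effective length L_e = K·L = 0.5 × 5.99 = 2.995 m
P_cr = π²EI / L_e² = π² × 117×10⁹ × 8.173×10^-5 / 2.995² = 1.052×10^7 N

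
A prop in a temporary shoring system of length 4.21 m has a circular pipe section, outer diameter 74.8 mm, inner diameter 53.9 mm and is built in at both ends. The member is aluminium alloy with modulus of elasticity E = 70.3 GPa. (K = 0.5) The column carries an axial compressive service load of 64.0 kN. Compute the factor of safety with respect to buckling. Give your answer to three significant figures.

n ≈ 2.75

d_o = 74.8 mm, d_i = 53.9 mm
I = π(d_o⁴ − d_i⁴)/64 = π(74.8⁴ − 53.90⁴)/64 = 1.122×10^6 mm⁴
I = 1.122×10^6 mm⁴ = 1.122×10^-6 m⁴
Effective length L_e = K·L = 0.5 × 4.21 = 2.105 m
P_cr = π²EI / L_e² = π² × 70.3×10⁹ × 1.122×10^-6 / 2.105² = 1.757×10^5 N
Factor of safety n = P_cr / P = 175.74 / 64.0 = 2.75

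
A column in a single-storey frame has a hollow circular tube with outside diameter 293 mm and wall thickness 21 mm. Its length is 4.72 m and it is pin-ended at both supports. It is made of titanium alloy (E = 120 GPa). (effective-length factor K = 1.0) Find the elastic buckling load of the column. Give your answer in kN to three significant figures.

Inner diameter d_i = 293 − 2×21 = 251.0 mm
I = π(d_o⁴ − d_i⁴)/64 = π(293⁴ − 251.0⁴)/64 = 1.669×10^8 mm⁴
I = 1.669×10^8 mm⁴ = 1.669×10^-4 m⁴
Effective length L_e = K·L = 1 × 4.72 = 4.720 m
P_cr = π²EI / L_e² = π² × 120×10⁹ × 1.669×10^-4 / 4.720² = 8.875×10^6 N

P_cr ≈ 8870 kN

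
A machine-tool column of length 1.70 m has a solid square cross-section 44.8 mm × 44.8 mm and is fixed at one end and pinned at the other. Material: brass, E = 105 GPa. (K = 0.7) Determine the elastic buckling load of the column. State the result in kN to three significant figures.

P_cr ≈ 246 kN

I = a⁴/12 = 44.8⁴/12 = 3.357×10^5 mm⁴
I = 3.357×10^5 mm⁴ = 3.357×10^-7 m⁴
Effective length L_e = K·L = 0.7 × 1.70 = 1.190 m
P_cr = π²EI / L_e² = π² × 105×10⁹ × 3.357×10^-7 / 1.190² = 2.457×10^5 N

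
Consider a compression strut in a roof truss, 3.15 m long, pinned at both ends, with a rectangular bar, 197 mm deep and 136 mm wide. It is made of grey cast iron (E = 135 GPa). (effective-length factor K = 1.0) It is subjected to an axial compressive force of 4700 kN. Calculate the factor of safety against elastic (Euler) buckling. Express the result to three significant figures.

n ≈ 1.18

Buckling occurs about the weak axis: I_min = h·b³/12 with b = 136 mm (the shorter side).
I_min = 197×136³/12 = 4.130×10^7 mm⁴
I = 4.130×10^7 mm⁴ = 4.130×10^-5 m⁴
Effective length L_e = K·L = 1 × 3.15 = 3.150 m
P_cr = π²EI / L_e² = π² × 135×10⁹ × 4.130×10^-5 / 3.150² = 5.545×10^6 N
Factor of safety n = P_cr / P = 5545.2 / 4700 = 1.18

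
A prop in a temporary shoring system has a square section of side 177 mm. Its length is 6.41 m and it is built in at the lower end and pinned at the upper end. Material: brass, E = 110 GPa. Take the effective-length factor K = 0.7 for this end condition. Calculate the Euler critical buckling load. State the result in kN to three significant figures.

P_cr ≈ 4410 kN

I = a⁴/12 = 177⁴/12 = 8.179×10^7 mm⁴
I = 8.179×10^7 mm⁴ = 8.179×10^-5 m⁴
Effective length L_e = K·L = 0.7 × 6.41 = 4.487 m
P_cr = π²EI / L_e² = π² × 110×10⁹ × 8.179×10^-5 / 4.487² = 4.411×10^6 N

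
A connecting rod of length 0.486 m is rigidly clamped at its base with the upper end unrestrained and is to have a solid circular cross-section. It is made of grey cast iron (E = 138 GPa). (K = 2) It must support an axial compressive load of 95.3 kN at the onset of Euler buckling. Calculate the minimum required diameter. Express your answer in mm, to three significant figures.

L_e = K·L = 2 × 0.486 = 0.9720 m
Required I = P_cr·L_e²/(π²E) = 9.530×10^4 × 0.9720² / (π² × 1.38×10^11) = 6.611×10^-8 m⁴
I_req = 6.611×10^4 mm⁴
Solid circle: I = πd⁴/64  ⇒  d = (64I/π)^(1/4) = (64×6.611×10^4/π)^(1/4) = 34.1 mm

d ≈ 34.1 mm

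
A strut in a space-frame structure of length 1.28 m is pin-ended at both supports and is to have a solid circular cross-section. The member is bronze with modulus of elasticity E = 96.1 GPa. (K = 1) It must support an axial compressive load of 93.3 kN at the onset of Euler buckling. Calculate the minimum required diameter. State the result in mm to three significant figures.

d ≈ 42.6 mm

L_e = K·L = 1 × 1.28 = 1.280 m
Required I = P_cr·L_e²/(π²E) = 9.330×10^4 × 1.280² / (π² × 9.61×10^10) = 1.612×10^-7 m⁴
I_req = 1.612×10^5 mm⁴
Solid circle: I = πd⁴/64  ⇒  d = (64I/π)^(1/4) = (64×1.612×10^5/π)^(1/4) = 42.6 mm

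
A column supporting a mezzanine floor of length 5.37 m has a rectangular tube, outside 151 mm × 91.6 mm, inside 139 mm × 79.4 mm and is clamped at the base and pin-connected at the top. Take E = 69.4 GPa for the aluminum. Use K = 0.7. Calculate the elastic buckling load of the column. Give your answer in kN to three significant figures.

P_cr ≈ 188 kN

Weak-axis I_min = (h_o·b_o³ − h_i·b_i³)/12 with b_o = 91.6, b_i = 79.40 mm (shorter outer/inner sides).
I_min = (151×91.6³ − 139.0×79.40³)/12 = 3.873×10^6 mm⁴
I = 3.873×10^6 mm⁴ = 3.873×10^-6 m⁴
Effective length L_e = K·L = 0.7 × 5.37 = 3.759 m
P_cr = π²EI / L_e² = π² × 69.4×10⁹ × 3.873×10^-6 / 3.759² = 1.877×10^5 N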